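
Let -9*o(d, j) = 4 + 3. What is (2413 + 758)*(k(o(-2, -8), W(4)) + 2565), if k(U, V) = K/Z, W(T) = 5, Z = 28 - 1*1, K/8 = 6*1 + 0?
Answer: 24417757/3 ≈ 8.1392e+6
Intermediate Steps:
K = 48 (K = 8*(6*1 + 0) = 8*(6 + 0) = 8*6 = 48)
Z = 27 (Z = 28 - 1 = 27)
o(d, j) = -7/9 (o(d, j) = -(4 + 3)/9 = -⅑*7 = -7/9)
k(U, V) = 16/9 (k(U, V) = 48/27 = 48*(1/27) = 16/9)
(2413 + 758)*(k(o(-2, -8), W(4)) + 2565) = (2413 + 758)*(16/9 + 2565) = 3171*(23101/9) = 24417757/3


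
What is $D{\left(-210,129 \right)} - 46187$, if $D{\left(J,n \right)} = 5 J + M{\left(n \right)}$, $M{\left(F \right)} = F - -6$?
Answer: $-47102$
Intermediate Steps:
$M{\left(F \right)} = 6 + F$ ($M{\left(F \right)} = F + 6 = 6 + F$)
$D{\left(J,n \right)} = 6 + n + 5 J$ ($D{\left(J,n \right)} = 5 J + \left(6 + n\right) = 6 + n + 5 J$)
$D{\left(-210,129 \right)} - 46187 = \left(6 + 129 + 5 \left(-210\right)\right) - 46187 = \left(6 + 129 - 1050\right) - 46187 = -915 - 46187 = -47102$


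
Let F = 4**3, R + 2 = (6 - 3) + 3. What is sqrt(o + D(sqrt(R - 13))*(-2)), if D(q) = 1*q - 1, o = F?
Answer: sqrt(66 - 6*I) ≈ 8.1324 - 0.36889*I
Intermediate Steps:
R = 4 (R = -2 + ((6 - 3) + 3) = -2 + (3 + 3) = -2 + 6 = 4)
F = 64
o = 64
D(q) = -1 + q (D(q) = q - 1 = -1 + q)
sqrt(o + D(sqrt(R - 13))*(-2)) = sqrt(64 + (-1 + sqrt(4 - 13))*(-2)) = sqrt(64 + (-1 + sqrt(-9))*(-2)) = sqrt(64 + (-1 + 3*I)*(-2)) = sqrt(64 + (2 - 6*I)) = sqrt(66 - 6*I)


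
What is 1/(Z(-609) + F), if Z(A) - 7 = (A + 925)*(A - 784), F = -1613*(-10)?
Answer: -1/424051 ≈ -2.3582e-6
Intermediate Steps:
F = 16130
Z(A) = 7 + (-784 + A)*(925 + A) (Z(A) = 7 + (A + 925)*(A - 784) = 7 + (925 + A)*(-784 + A) = 7 + (-784 + A)*(925 + A))
1/(Z(-609) + F) = 1/((-725193 + (-609)**2 + 141*(-609)) + 16130) = 1/((-725193 + 370881 - 85869) + 16130) = 1/(-440181 + 16130) = 1/(-424051) = -1/424051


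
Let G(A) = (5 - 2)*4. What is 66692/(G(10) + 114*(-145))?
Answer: -33346/8259 ≈ -4.0375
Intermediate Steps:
G(A) = 12 (G(A) = 3*4 = 12)
66692/(G(10) + 114*(-145)) = 66692/(12 + 114*(-145)) = 66692/(12 - 16530) = 66692/(-16518) = 66692*(-1/16518) = -33346/8259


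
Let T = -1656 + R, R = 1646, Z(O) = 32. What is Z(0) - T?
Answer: 42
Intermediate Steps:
T = -10 (T = -1656 + 1646 = -10)
Z(0) - T = 32 - 1*(-10) = 32 + 10 = 42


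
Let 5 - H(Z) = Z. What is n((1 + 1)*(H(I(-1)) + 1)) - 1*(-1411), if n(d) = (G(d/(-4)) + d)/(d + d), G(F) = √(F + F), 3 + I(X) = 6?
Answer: 2823/2 + I*√3/12 ≈ 1411.5 + 0.14434*I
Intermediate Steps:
I(X) = 3 (I(X) = -3 + 6 = 3)
H(Z) = 5 - Z
G(F) = √2*√F (G(F) = √(2*F) = √2*√F)
n(d) = (d + √2*√(-d)/2)/(2*d) (n(d) = (√2*√(d/(-4)) + d)/(d + d) = (√2*√(d*(-¼)) + d)/((2*d)) = (√2*√(-d/4) + d)*(1/(2*d)) = (√2*(√(-d)/2) + d)*(1/(2*d)) = (√2*√(-d)/2 + d)*(1/(2*d)) = (d + √2*√(-d)/2)*(1/(2*d)) = (d + √2*√(-d)/2)/(2*d))
n((1 + 1)*(H(I(-1)) + 1)) - 1*(-1411) = (2*((1 + 1)*((5 - 1*3) + 1)) + √2*√(-(1 + 1)*((5 - 1*3) + 1)))/(4*(((1 + 1)*((5 - 1*3) + 1)))) - 1*(-1411) = (2*(2*((5 - 3) + 1)) + √2*√(-2*((5 - 3) + 1)))/(4*((2*((5 - 3) + 1)))) + 1411 = (2*(2*(2 + 1)) + √2*√(-2*(2 + 1)))/(4*((2*(2 + 1)))) + 1411 = (2*(2*3) + √2*√(-2*3))/(4*((2*3))) + 1411 = (¼)*(2*6 + √2*√(-1*6))/6 + 1411 = (¼)*(⅙)*(12 + √2*√(-6)) + 1411 = (¼)*(⅙)*(12 + √2*(I*√6)) + 1411 = (¼)*(⅙)*(12 + 2*I*√3) + 1411 = (½ + I*√3/12) + 1411 = 2823/2 + I*√3/12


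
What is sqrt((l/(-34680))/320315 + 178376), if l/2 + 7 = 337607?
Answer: 2*sqrt(476026714869725670)/3267213 ≈ 422.35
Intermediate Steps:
l = 675200 (l = -14 + 2*337607 = -14 + 675214 = 675200)
sqrt((l/(-34680))/320315 + 178376) = sqrt((675200/(-34680))/320315 + 178376) = sqrt((675200*(-1/34680))*(1/320315) + 178376) = sqrt(-16880/867*1/320315 + 178376) = sqrt(-3376/55542621 + 178376) = sqrt(9907470560120/55542621) = 2*sqrt(476026714869725670)/3267213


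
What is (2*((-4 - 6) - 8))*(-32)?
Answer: 1152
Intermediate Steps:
(2*((-4 - 6) - 8))*(-32) = (2*(-10 - 8))*(-32) = (2*(-18))*(-32) = -36*(-32) = 1152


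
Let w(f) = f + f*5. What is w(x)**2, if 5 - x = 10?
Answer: 900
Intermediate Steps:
x = -5 (x = 5 - 1*10 = 5 - 10 = -5)
w(f) = 6*f (w(f) = f + 5*f = 6*f)
w(x)**2 = (6*(-5))**2 = (-30)**2 = 900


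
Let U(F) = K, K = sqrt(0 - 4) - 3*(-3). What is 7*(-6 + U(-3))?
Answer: 21 + 14*I ≈ 21.0 + 14.0*I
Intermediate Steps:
K = 9 + 2*I (K = sqrt(-4) - 1*(-9) = 2*I + 9 = 9 + 2*I ≈ 9.0 + 2.0*I)
U(F) = 9 + 2*I
7*(-6 + U(-3)) = 7*(-6 + (9 + 2*I)) = 7*(3 + 2*I) = 21 + 14*I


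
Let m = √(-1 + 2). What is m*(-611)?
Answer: -611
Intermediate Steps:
m = 1 (m = √1 = 1)
m*(-611) = 1*(-611) = -611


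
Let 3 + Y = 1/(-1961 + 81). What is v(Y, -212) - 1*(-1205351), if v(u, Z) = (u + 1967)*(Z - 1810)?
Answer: -2599904569/940 ≈ -2.7659e+6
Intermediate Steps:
Y = -5641/1880 (Y = -3 + 1/(-1961 + 81) = -3 + 1/(-1880) = -3 - 1/1880 = -5641/1880 ≈ -3.0005)
v(u, Z) = (-1810 + Z)*(1967 + u) (v(u, Z) = (1967 + u)*(-1810 + Z) = (-1810 + Z)*(1967 + u))
v(Y, -212) - 1*(-1205351) = (-3560270 - 1810*(-5641/1880) + 1967*(-212) - 212*(-5641/1880)) - 1*(-1205351) = (-3560270 + 1021021/188 - 417004 + 298973/470) + 1205351 = -3732934509/940 + 1205351 = -2599904569/940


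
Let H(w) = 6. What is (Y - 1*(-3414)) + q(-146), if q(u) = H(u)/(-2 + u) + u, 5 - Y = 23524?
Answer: -1498577/74 ≈ -20251.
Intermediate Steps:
Y = -23519 (Y = 5 - 1*23524 = 5 - 23524 = -23519)
q(u) = u + 6/(-2 + u) (q(u) = 6/(-2 + u) + u = u + 6/(-2 + u))
(Y - 1*(-3414)) + q(-146) = (-23519 - 1*(-3414)) + (6 + (-146)² - 2*(-146))/(-2 - 146) = (-23519 + 3414) + (6 + 21316 + 292)/(-148) = -20105 - 1/148*21614 = -20105 - 10807/74 = -1498577/74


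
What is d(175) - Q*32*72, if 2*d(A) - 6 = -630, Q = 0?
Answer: -312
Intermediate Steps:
d(A) = -312 (d(A) = 3 + (½)*(-630) = 3 - 315 = -312)
d(175) - Q*32*72 = -312 - 0*32*72 = -312 - 0*72 = -312 - 1*0 = -312 + 0 = -312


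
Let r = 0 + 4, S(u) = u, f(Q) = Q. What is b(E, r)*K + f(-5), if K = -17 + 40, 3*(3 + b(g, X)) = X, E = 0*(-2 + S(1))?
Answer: -130/3 ≈ -43.333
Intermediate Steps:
r = 4
E = 0 (E = 0*(-2 + 1) = 0*(-1) = 0)
b(g, X) = -3 + X/3
K = 23
b(E, r)*K + f(-5) = (-3 + (⅓)*4)*23 - 5 = (-3 + 4/3)*23 - 5 = -5/3*23 - 5 = -115/3 - 5 = -130/3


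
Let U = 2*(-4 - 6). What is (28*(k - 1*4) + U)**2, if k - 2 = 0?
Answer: 5776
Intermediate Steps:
k = 2 (k = 2 + 0 = 2)
U = -20 (U = 2*(-10) = -20)
(28*(k - 1*4) + U)**2 = (28*(2 - 1*4) - 20)**2 = (28*(2 - 4) - 20)**2 = (28*(-2) - 20)**2 = (-56 - 20)**2 = (-76)**2 = 5776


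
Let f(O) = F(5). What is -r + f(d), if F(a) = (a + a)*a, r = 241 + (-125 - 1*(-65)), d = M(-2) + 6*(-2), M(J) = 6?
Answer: -131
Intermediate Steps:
d = -6 (d = 6 + 6*(-2) = 6 - 12 = -6)
r = 181 (r = 241 + (-125 + 65) = 241 - 60 = 181)
F(a) = 2*a² (F(a) = (2*a)*a = 2*a²)
f(O) = 50 (f(O) = 2*5² = 2*25 = 50)
-r + f(d) = -1*181 + 50 = -181 + 50 = -131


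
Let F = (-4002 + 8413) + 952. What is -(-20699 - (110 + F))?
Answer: 26172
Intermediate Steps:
F = 5363 (F = 4411 + 952 = 5363)
-(-20699 - (110 + F)) = -(-20699 - (110 + 5363)) = -(-20699 - 1*5473) = -(-20699 - 5473) = -1*(-26172) = 26172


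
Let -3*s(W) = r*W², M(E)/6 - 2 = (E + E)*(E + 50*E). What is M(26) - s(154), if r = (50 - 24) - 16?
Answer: 1478332/3 ≈ 4.9278e+5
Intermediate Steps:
r = 10 (r = 26 - 16 = 10)
M(E) = 12 + 612*E² (M(E) = 12 + 6*((E + E)*(E + 50*E)) = 12 + 6*((2*E)*(51*E)) = 12 + 6*(102*E²) = 12 + 612*E²)
s(W) = -10*W²/3
M(26) - s(154) = (12 + 612*26²) - (-10)*154²/3 = (12 + 612*676) - (-10)*23716/3 = (12 + 413712) - 1*(-237160/3) = 413724 + 237160/3 = 1478332/3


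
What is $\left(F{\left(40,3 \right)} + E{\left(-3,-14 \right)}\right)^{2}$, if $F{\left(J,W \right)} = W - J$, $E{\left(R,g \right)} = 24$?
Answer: $169$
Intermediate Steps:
$\left(F{\left(40,3 \right)} + E{\left(-3,-14 \right)}\right)^{2} = \left(\left(3 - 40\right) + 24\right)^{2} = \left(-37 + 24\right)^{2} = \left(-13\right)^{2} = 169$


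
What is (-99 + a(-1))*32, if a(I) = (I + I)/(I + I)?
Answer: -3136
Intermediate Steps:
a(I) = 1 (a(I) = (2*I)/((2*I)) = (2*I)*(1/(2*I)) = 1)
(-99 + a(-1))*32 = (-99 + 1)*32 = -98*32 = -3136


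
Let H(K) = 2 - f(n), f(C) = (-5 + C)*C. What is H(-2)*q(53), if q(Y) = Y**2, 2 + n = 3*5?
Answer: -286518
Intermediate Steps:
n = 13 (n = -2 + 3*5 = -2 + 15 = 13)
f(C) = C*(-5 + C)
H(K) = -102 (H(K) = 2 - 13*(-5 + 13) = 2 - 13*8 = 2 - 1*104 = 2 - 104 = -102)
H(-2)*q(53) = -102*53**2 = -102*2809 = -286518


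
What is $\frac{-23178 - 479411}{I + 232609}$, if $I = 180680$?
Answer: $- \frac{502589}{413289} \approx -1.2161$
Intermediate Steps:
$\frac{-23178 - 479411}{I + 232609} = \frac{-23178 - 479411}{180680 + 232609} = - \frac{502589}{413289}$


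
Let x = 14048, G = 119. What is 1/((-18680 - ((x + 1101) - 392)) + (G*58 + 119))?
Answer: -1/26416 ≈ -3.7856e-5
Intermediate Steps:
1/((-18680 - ((x + 1101) - 392)) + (G*58 + 119)) = 1/((-18680 - ((14048 + 1101) - 392)) + (119*58 + 119)) = 1/((-18680 - (15149 - 392)) + (6902 + 119)) = 1/((-18680 - 1*14757) + 7021) = 1/((-18680 - 14757) + 7021) = 1/(-33437 + 7021) = 1/(-26416) = -1/26416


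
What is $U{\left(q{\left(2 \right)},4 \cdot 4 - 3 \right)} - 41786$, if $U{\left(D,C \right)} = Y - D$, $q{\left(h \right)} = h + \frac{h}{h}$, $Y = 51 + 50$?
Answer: $-41688$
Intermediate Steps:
$Y = 101$
$q{\left(h \right)} = 1 + h$ ($q{\left(h \right)} = h + 1 = 1 + h$)
$U{\left(D,C \right)} = 101 - D$
$U{\left(q{\left(2 \right)},4 \cdot 4 - 3 \right)} - 41786 = \left(101 - \left(1 + 2\right)\right) - 41786 = \left(101 - 3\right) - 41786 = 98 - 41786 = -41688$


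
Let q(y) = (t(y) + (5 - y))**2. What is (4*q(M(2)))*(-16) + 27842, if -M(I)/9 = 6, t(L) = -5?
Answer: -158782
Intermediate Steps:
M(I) = -54 (M(I) = -9*6 = -54)
q(y) = y**2 (q(y) = (-5 + (5 - y))**2 = (-y)**2 = y**2)
(4*q(M(2)))*(-16) + 27842 = (4*(-54)**2)*(-16) + 27842 = (4*2916)*(-16) + 27842 = 11664*(-16) + 27842 = -186624 + 27842 = -158782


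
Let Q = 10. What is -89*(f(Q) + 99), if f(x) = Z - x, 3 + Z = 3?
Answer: -7921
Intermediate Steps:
Z = 0 (Z = -3 + 3 = 0)
f(x) = -x (f(x) = 0 - x = -x)
-89*(f(Q) + 99) = -89*(-1*10 + 99) = -89*(-10 + 99) = -89*89 = -7921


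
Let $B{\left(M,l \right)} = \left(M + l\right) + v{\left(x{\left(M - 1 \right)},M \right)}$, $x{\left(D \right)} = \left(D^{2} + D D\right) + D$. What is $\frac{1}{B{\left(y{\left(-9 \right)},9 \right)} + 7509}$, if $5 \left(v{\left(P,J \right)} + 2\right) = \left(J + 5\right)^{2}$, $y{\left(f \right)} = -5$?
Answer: $\frac{1}{7511} \approx 0.00013314$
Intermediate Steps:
$x{\left(D \right)} = D + 2 D^{2}$ ($x{\left(D \right)} = \left(D^{2} + D^{2}\right) + D = 2 D^{2} + D = D + 2 D^{2}$)
$v{\left(P,J \right)} = -2 + \frac{\left(5 + J\right)^{2}}{5}$ ($v{\left(P,J \right)} = -2 + \frac{\left(J + 5\right)^{2}}{5} = -2 + \frac{\left(5 + J\right)^{2}}{5}$)
$B{\left(M,l \right)} = -2 + M + l + \frac{\left(5 + M\right)^{2}}{5}$ ($B{\left(M,l \right)} = \left(M + l\right) + \left(-2 + \frac{\left(5 + M\right)^{2}}{5}\right) = -2 + M + l + \frac{\left(5 + M\right)^{2}}{5}$)
$\frac{1}{B{\left(y{\left(-9 \right)},9 \right)} + 7509} = \frac{1}{\left(3 + 9 + 3 \left(-5\right) + \frac{\left(-5\right)^{2}}{5}\right) + 7509} = \frac{1}{\left(3 + 9 - 15 + \frac{1}{5} \cdot 25\right) + 7509} = \frac{1}{\left(3 + 9 - 15 + 5\right) + 7509} = \frac{1}{2 + 7509} = \frac{1}{7511}$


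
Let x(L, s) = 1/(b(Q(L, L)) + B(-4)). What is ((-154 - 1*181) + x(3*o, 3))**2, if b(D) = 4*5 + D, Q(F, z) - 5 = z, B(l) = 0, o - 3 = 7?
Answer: 339443776/3025 ≈ 1.1221e+5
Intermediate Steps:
o = 10 (o = 3 + 7 = 10)
Q(F, z) = 5 + z
b(D) = 20 + D
x(L, s) = 1/(25 + L) (x(L, s) = 1/((20 + (5 + L)) + 0) = 1/((25 + L) + 0) = 1/(25 + L))
((-154 - 1*181) + x(3*o, 3))**2 = ((-154 - 1*181) + 1/(25 + 3*10))**2 = ((-154 - 181) + 1/(25 + 30))**2 = (-335 + 1/55)**2 = (-18424/55)**2 = 339443776/3025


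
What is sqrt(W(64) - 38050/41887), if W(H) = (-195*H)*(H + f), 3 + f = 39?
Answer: 5*I*sqrt(87585740540494)/41887 ≈ 1117.1*I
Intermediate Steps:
f = 36 (f = -3 + 39 = 36)
W(H) = -195*H*(36 + H) (W(H) = (-195*H)*(H + 36) = (-195*H)*(36 + H) = -195*H*(36 + H))
sqrt(W(64) - 38050/41887) = sqrt(-195*64*(36 + 64) - 38050/41887) = sqrt(-195*64*100 - 38050*1/41887) = sqrt(-1248000 - 38050/41887) = sqrt(-52275014050/41887) = 5*I*sqrt(87585740540494)/41887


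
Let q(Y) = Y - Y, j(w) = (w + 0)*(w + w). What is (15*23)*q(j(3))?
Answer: 0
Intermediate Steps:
j(w) = 2*w² (j(w) = w*(2*w) = 2*w²)
q(Y) = 0
(15*23)*q(j(3)) = (15*23)*0 = 345*0 = 0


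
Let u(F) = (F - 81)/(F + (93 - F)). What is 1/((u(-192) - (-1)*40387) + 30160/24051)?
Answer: 745581/30110526166 ≈ 2.4761e-5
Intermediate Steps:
u(F) = -27/31 + F/93 (u(F) = (-81 + F)/93 = (-81 + F)*(1/93) = -27/31 + F/93)
1/((u(-192) - (-1)*40387) + 30160/24051) = 1/(((-27/31 + (1/93)*(-192)) - (-1)*40387) + 30160/24051) = 1/(((-27/31 - 64/31) - 1*(-40387)) + 30160*(1/24051)) = 1/((-91/31 + 40387) + 30160/24051) = 1/(1251906/31 + 30160/24051) = 1/(30110526166/745581) = 745581/30110526166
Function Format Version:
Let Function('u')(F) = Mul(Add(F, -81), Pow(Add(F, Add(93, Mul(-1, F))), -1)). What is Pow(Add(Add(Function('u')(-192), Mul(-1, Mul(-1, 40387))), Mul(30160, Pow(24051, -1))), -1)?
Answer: Rational(745581, 30110526166) ≈ 2.4761e-5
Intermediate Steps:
Function('u')(F) = Add(Rational(-27, 31), Mul(Rational(1, 93), F)) (Function('u')(F) = Mul(Add(-81, F), Pow(93, -1)) = Mul(Add(-81, F), Rational(1, 93)) = Add(Rational(-27, 31), Mul(Rational(1, 93), F)))
Pow(Add(Add(Function('u')(-192), Mul(-1, Mul(-1, 40387))), Mul(30160, Pow(24051, -1))), -1) = Pow(Add(Add(Add(Rational(-27, 31), Mul(Rational(1, 93), -192)), Mul(-1, Mul(-1, 40387))), Mul(30160, Pow(24051, -1))), -1) = Pow(Add(Add(Add(Rational(-27, 31), Rational(-64, 31)), Mul(-1, -40387)), Mul(30160, Rational(1, 24051))), -1) = Pow(Add(Add(Rational(-91, 31), 40387), Rational(30160, 24051)), -1) = Pow(Add(Rational(1251906, 31), Rational(30160, 24051)), -1) = Pow(Rational(30110526166, 745581), -1) = Rational(745581, 30110526166)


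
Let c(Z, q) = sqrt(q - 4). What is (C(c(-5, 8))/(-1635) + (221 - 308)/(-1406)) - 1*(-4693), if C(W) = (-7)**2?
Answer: 10788388681/2298810 ≈ 4693.0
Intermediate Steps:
c(Z, q) = sqrt(-4 + q)
C(W) = 49
(C(c(-5, 8))/(-1635) + (221 - 308)/(-1406)) - 1*(-4693) = (49/(-1635) + (221 - 308)/(-1406)) - 1*(-4693) = (49*(-1/1635) - 87*(-1/1406)) + 4693 = (-49/1635 + 87/1406) + 4693 = 73351/2298810 + 4693 = 10788388681/2298810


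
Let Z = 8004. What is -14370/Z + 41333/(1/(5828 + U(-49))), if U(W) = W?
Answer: 318643782543/1334 ≈ 2.3886e+8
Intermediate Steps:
-14370/Z + 41333/(1/(5828 + U(-49))) = -14370/8004 + 41333/(1/(5828 - 49)) = -14370*1/8004 + 41333/(1/5779) = -2395/1334 + 41333/(1/5779) = -2395/1334 + 41333*5779 = -2395/1334 + 238863407 = 318643782543/1334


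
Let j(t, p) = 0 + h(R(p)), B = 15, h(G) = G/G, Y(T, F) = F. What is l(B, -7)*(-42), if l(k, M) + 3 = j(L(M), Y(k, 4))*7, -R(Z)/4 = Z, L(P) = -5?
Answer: -168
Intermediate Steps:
R(Z) = -4*Z
h(G) = 1
j(t, p) = 1 (j(t, p) = 0 + 1 = 1)
l(k, M) = 4 (l(k, M) = -3 + 1*7 = -3 + 7 = 4)
l(B, -7)*(-42) = 4*(-42) = -168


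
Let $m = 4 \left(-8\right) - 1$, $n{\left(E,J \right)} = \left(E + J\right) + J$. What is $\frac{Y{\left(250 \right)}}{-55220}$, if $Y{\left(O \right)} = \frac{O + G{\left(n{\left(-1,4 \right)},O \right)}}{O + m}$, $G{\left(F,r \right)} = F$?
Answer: $- \frac{257}{11982740} \approx -2.1448 \cdot 10^{-5}$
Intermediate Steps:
$n{\left(E,J \right)} = E + 2 J$
$m = -33$ ($m = -32 - 1 = -33$)
$Y{\left(O \right)} = \frac{7 + O}{-33 + O}$ ($Y{\left(O \right)} = \frac{O + \left(-1 + 2 \cdot 4\right)}{O - 33} = \frac{O + \left(-1 + 8\right)}{-33 + O} = \frac{O + 7}{-33 + O} = \frac{7 + O}{-33 + O}$)
$\frac{Y{\left(250 \right)}}{-55220} = \frac{\frac{1}{-33 + 250} \left(7 + 250\right)}{-55220} = \frac{1}{217} \cdot 257 \left(- \frac{1}{55220}\right) = \frac{257}{217} \left(- \frac{1}{55220}\right) = - \frac{257}{11982740}$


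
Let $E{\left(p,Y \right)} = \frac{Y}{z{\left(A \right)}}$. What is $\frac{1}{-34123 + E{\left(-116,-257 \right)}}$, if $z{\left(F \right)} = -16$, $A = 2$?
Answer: $- \frac{16}{545711} \approx -2.932 \cdot 10^{-5}$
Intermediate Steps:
$E{\left(p,Y \right)} = - \frac{Y}{16}$ ($E{\left(p,Y \right)} = \frac{Y}{-16} = Y \left(- \frac{1}{16}\right) = - \frac{Y}{16}$)
$\frac{1}{-34123 + E{\left(-116,-257 \right)}} = \frac{1}{-34123 - - \frac{257}{16}} = \frac{1}{-34123 + \frac{257}{16}} = \frac{1}{- \frac{545711}{16}} = - \frac{16}{545711}$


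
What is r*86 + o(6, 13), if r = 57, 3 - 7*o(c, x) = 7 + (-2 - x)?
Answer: 34325/7 ≈ 4903.6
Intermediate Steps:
o(c, x) = -2/7 + x/7 (o(c, x) = 3/7 - (7 + (-2 - x))/7 = 3/7 - (5 - x)/7 = 3/7 + (-5/7 + x/7) = -2/7 + x/7)
r*86 + o(6, 13) = 57*86 + (-2/7 + (⅐)*13) = 4902 + (-2/7 + 13/7) = 4902 + 11/7 = 34325/7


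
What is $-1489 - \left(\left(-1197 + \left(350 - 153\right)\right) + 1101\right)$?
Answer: $-1590$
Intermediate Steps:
$-1489 - \left(\left(-1197 + \left(350 - 153\right)\right) + 1101\right) = -1489 - \left(\left(-1197 + 197\right) + 1101\right) = -1489 - \left(-1000 + 1101\right) = -1489 - 101 = -1590$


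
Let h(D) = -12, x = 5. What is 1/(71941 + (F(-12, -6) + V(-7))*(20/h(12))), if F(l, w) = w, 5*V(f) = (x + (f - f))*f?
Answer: 3/215888 ≈ 1.3896e-5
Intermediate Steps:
V(f) = f (V(f) = ((5 + (f - f))*f)/5 = ((5 + 0)*f)/5 = (5*f)/5 = f)
1/(71941 + (F(-12, -6) + V(-7))*(20/h(12))) = 1/(71941 + (-6 - 7)*(20/(-12))) = 1/(71941 - 260*(-1)/12) = 1/(71941 - 13*(-5/3)) = 1/(71941 + 65/3) = 1/(215888/3) = 3/215888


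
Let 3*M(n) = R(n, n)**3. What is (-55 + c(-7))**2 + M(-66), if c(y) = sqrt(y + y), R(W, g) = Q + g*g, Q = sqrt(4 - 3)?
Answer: 82710896326/3 - 110*I*sqrt(14) ≈ 2.757e+10 - 411.58*I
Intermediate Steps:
Q = 1 (Q = sqrt(1) = 1)
R(W, g) = 1 + g**2 (R(W, g) = 1 + g*g = 1 + g**2)
c(y) = sqrt(2)*sqrt(y) (c(y) = sqrt(2*y) = sqrt(2)*sqrt(y))
M(n) = (1 + n**2)**3/3
(-55 + c(-7))**2 + M(-66) = (-55 + sqrt(2)*sqrt(-7))**2 + (1 + (-66)**2)**3/3 = (-55 + sqrt(2)*(I*sqrt(7)))**2 + (1 + 4356)**3/3 = (-55 + I*sqrt(14))**2 + (1/3)*4357**3 = (-55 + I*sqrt(14))**2 + (1/3)*82710887293 = (-55 + I*sqrt(14))**2 + 82710887293/3 = 82710887293/3 + (-55 + I*sqrt(14))**2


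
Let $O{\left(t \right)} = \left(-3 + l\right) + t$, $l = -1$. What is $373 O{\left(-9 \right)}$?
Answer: $-4849$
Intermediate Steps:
$O{\left(t \right)} = -4 + t$ ($O{\left(t \right)} = \left(-3 - 1\right) + t = -4 + t$)
$373 O{\left(-9 \right)} = 373 \left(-4 - 9\right) = 373 \left(-13\right) = -4849$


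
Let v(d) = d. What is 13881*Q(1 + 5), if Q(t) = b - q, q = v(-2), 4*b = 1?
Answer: 124929/4 ≈ 31232.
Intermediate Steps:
b = ¼ (b = (¼)*1 = ¼ ≈ 0.25000)
q = -2
Q(t) = 9/4 (Q(t) = ¼ - 1*(-2) = ¼ + 2 = 9/4)
13881*Q(1 + 5) = 13881*(9/4) = 124929/4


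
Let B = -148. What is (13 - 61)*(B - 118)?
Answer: 12768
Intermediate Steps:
(13 - 61)*(B - 118) = (13 - 61)*(-148 - 118) = -48*(-266) = 12768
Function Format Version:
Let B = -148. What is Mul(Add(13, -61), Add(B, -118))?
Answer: 12768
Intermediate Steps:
Mul(Add(13, -61), Add(B, -118)) = Mul(Add(13, -61), Add(-148, -118)) = Mul(-48, -266) = 12768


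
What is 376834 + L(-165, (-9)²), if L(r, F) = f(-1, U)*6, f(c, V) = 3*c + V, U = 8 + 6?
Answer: 376900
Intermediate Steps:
U = 14
f(c, V) = V + 3*c
L(r, F) = 66 (L(r, F) = (14 + 3*(-1))*6 = (14 - 3)*6 = 11*6 = 66)
376834 + L(-165, (-9)²) = 376834 + 66 = 376900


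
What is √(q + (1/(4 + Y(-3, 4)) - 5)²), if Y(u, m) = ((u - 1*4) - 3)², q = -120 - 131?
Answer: I*√2445455/104 ≈ 15.036*I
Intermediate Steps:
q = -251
Y(u, m) = (-7 + u)² (Y(u, m) = ((u - 4) - 3)² = ((-4 + u) - 3)² = (-7 + u)²)
√(q + (1/(4 + Y(-3, 4)) - 5)²) = √(-251 + (1/(4 + (-7 - 3)²) - 5)²) = √(-251 + (1/(4 + (-10)²) - 5)²) = √(-251 + (1/(4 + 100) - 5)²) = √(-251 + (1/104 - 5)²) = √(-251 + (-519/104)²) = √(-251 + 269361/10816) = √(-2445455/10816) = I*√2445455/104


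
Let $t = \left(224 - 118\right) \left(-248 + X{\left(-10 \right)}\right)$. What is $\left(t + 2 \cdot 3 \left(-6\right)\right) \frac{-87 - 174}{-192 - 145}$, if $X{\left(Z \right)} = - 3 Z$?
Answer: $- \frac{6040584}{337} \approx -17925.0$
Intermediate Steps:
$t = -23108$ ($t = \left(224 - 118\right) \left(-248 - -30\right) = 106 \left(-248 + 30\right) = 106 \left(-218\right) = -23108$)
$\left(t + 2 \cdot 3 \left(-6\right)\right) \frac{-87 - 174}{-192 - 145} = \left(-23108 + 2 \cdot 3 \left(-6\right)\right) \frac{-87 - 174}{-192 - 145} = \left(-23108 + 6 \left(-6\right)\right) \left(- \frac{261}{-337}\right) = \left(-23108 - 36\right) \left(\left(-261\right) \left(- \frac{1}{337}\right)\right) = \left(-23144\right) \frac{261}{337} = - \frac{6040584}{337}$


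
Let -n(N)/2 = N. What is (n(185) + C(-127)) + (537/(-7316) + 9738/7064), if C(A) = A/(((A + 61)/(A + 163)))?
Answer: -10638514547/35530154 ≈ -299.42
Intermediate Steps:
n(N) = -2*N
C(A) = A*(163 + A)/(61 + A) (C(A) = A/(((61 + A)/(163 + A))) = A*((163 + A)/(61 + A)) = A*(163 + A)/(61 + A))
(n(185) + C(-127)) + (537/(-7316) + 9738/7064) = (-2*185 - 127*(163 - 127)/(61 - 127)) + (537/(-7316) + 9738/7064) = (-370 - 127*36/(-66)) + (537*(-1/7316) + 9738*(1/7064)) = (-370 - 127*(-1/66)*36) + (-537/7316 + 4869/3532) = (-370 + 762/11) + 4215615/3230014 = -3308/11 + 4215615/3230014 = -10638514547/35530154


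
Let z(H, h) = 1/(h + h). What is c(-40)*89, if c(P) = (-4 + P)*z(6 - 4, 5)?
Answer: -1958/5 ≈ -391.60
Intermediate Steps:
z(H, h) = 1/(2*h)
c(P) = -⅖ + P/10 (c(P) = (-4 + P)*((½)/5) = (-4 + P)*((½)*(⅕)) = (-4 + P)*(⅒) = -⅖ + P/10)
c(-40)*89 = (-⅖ + (⅒)*(-40))*89 = (-⅖ - 4)*89 = -22/5*89 = -1958/5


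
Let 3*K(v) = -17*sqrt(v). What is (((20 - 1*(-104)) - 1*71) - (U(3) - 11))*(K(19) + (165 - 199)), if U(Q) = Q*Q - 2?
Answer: -1938 - 323*sqrt(19) ≈ -3345.9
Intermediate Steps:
U(Q) = -2 + Q**2 (U(Q) = Q**2 - 2 = -2 + Q**2)
K(v) = -17*sqrt(v)/3 (K(v) = (-17*sqrt(v))/3 = -17*sqrt(v)/3)
(((20 - 1*(-104)) - 1*71) - (U(3) - 11))*(K(19) + (165 - 199)) = (((20 - 1*(-104)) - 1*71) - ((-2 + 3**2) - 11))*(-17*sqrt(19)/3 + (165 - 199)) = (((20 + 104) - 71) - ((-2 + 9) - 11))*(-17*sqrt(19)/3 - 34) = ((124 - 71) - (7 - 11))*(-34 - 17*sqrt(19)/3) = (53 - 1*(-4))*(-34 - 17*sqrt(19)/3) = (53 + 4)*(-34 - 17*sqrt(19)/3) = 57*(-34 - 17*sqrt(19)/3) = -1938 - 323*sqrt(19)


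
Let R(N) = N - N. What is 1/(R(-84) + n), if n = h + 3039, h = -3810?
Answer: -1/771 ≈ -0.0012970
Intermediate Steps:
n = -771 (n = -3810 + 3039 = -771)
R(N) = 0
1/(R(-84) + n) = 1/(0 - 771) = 1/(-771) = -1/771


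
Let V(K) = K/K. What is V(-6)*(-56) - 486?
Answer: -542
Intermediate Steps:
V(K) = 1
V(-6)*(-56) - 486 = 1*(-56) - 486 = -56 - 486 = -542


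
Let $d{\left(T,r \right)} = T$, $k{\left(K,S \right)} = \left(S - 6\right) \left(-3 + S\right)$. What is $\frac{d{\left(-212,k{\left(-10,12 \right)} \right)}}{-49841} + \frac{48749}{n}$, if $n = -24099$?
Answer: $- \frac{83606549}{41417871} \approx -2.0186$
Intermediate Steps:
$k{\left(K,S \right)} = \left(-6 + S\right) \left(-3 + S\right)$
$\frac{d{\left(-212,k{\left(-10,12 \right)} \right)}}{-49841} + \frac{48749}{n} = - \frac{212}{-49841} + \frac{48749}{-24099} = \left(-212\right) \left(- \frac{1}{49841}\right) + 48749 \left(- \frac{1}{24099}\right) = \frac{212}{49841} - \frac{1681}{831} = - \frac{83606549}{41417871}$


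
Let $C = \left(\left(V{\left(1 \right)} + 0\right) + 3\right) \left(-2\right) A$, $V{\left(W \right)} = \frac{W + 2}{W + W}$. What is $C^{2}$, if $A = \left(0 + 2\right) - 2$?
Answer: $0$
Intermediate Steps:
$V{\left(W \right)} = \frac{2 + W}{2 W}$
$A = 0$ ($A = 2 - 2 = 0$)
$C = 0$ ($C = \left(\left(\frac{2 + 1}{2 \cdot 1} + 0\right) + 3\right) \left(-2\right) 0 = \left(\left(\frac{1}{2} \cdot 1 \cdot 3 + 0\right) + 3\right) \left(-2\right) 0 = \left(\left(\frac{3}{2} + 0\right) + 3\right) \left(-2\right) 0 = \left(\frac{3}{2} + 3\right) \left(-2\right) 0 = \frac{9}{2} \left(-2\right) 0 = \left(-9\right) 0 = 0$)
$C^{2} = 0^{2} = 0$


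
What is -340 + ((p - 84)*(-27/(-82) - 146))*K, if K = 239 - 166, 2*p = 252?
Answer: -18325625/41 ≈ -4.4697e+5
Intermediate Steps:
p = 126 (p = (½)*252 = 126)
K = 73
-340 + ((p - 84)*(-27/(-82) - 146))*K = -340 + ((126 - 84)*(-27/(-82) - 146))*73 = -340 + (42*(-27*(-1/82) - 146))*73 = -340 + (42*(27/82 - 146))*73 = -340 + (42*(-11945/82))*73 = -340 - 250845/41*73 = -340 - 18311685/41 = -18325625/41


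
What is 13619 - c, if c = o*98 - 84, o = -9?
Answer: 14585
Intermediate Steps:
c = -966 (c = -9*98 - 84 = -882 - 84 = -966)
13619 - c = 13619 - 1*(-966) = 13619 + 966 = 14585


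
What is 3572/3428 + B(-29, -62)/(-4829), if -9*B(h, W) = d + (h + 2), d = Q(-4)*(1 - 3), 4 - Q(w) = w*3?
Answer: 38760110/37246077 ≈ 1.0406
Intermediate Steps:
Q(w) = 4 - 3*w (Q(w) = 4 - w*3 = 4 - 3*w)
d = -32 (d = (4 - 3*(-4))*(1 - 3) = (4 + 12)*(-2) = 16*(-2) = -32)
B(h, W) = 10/3 - h/9 (B(h, W) = -(-32 + (h + 2))/9 = -(-32 + (2 + h))/9 = -(-30 + h)/9 = 10/3 - h/9)
3572/3428 + B(-29, -62)/(-4829) = 3572/3428 + (10/3 - 1/9*(-29))/(-4829) = 3572*(1/3428) + (10/3 + 29/9)*(-1/4829) = 893/857 + (59/9)*(-1/4829) = 893/857 - 59/43461 = 38760110/37246077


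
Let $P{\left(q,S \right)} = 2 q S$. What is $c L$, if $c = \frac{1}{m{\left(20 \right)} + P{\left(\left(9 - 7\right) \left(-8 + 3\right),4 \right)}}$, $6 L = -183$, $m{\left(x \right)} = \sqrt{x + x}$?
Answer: $\frac{61}{159} + \frac{61 \sqrt{10}}{6360} \approx 0.41398$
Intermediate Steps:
$m{\left(x \right)} = \sqrt{2} \sqrt{x}$ ($m{\left(x \right)} = \sqrt{2 x} = \sqrt{2} \sqrt{x}$)
$P{\left(q,S \right)} = 2 S q$
$L = - \frac{61}{2}$ ($L = \frac{1}{6} \left(-183\right) = - \frac{61}{2} \approx -30.5$)
$c = \frac{1}{-80 + 2 \sqrt{10}}$ ($c = \frac{1}{\sqrt{2} \sqrt{20} + 2 \cdot 4 \left(9 - 7\right) \left(-8 + 3\right)} = \frac{1}{\sqrt{2} \cdot 2 \sqrt{5} + 2 \cdot 4 \cdot 2 \left(-5\right)} = \frac{1}{2 \sqrt{10} + 2 \cdot 4 \left(-10\right)} = \frac{1}{2 \sqrt{10} - 80} = \frac{1}{-80 + 2 \sqrt{10}} \approx -0.013573$)
$c L = \left(- \frac{2}{159} - \frac{\sqrt{10}}{3180}\right) \left(- \frac{61}{2}\right) = \frac{61}{159} + \frac{61 \sqrt{10}}{6360}$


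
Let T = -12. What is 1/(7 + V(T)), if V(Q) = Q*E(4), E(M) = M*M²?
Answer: -1/761 ≈ -0.0013141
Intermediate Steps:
E(M) = M³
V(Q) = 64*Q (V(Q) = Q*4³ = Q*64 = 64*Q)
1/(7 + V(T)) = 1/(7 + 64*(-12)) = 1/(7 - 768) = 1/(-761) = -1/761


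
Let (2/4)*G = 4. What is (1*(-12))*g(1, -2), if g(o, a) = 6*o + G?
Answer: -168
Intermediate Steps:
G = 8 (G = 2*4 = 8)
g(o, a) = 8 + 6*o (g(o, a) = 6*o + 8 = 8 + 6*o)
(1*(-12))*g(1, -2) = (1*(-12))*(8 + 6*1) = -12*(8 + 6) = -12*14 = -168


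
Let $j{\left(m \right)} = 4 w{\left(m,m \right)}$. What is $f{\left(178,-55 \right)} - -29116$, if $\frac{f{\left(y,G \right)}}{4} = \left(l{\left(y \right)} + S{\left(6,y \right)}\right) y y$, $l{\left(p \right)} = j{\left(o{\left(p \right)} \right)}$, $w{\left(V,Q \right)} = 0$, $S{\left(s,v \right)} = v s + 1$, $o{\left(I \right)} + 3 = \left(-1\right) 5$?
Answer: $135509900$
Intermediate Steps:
$o{\left(I \right)} = -8$ ($o{\left(I \right)} = -3 - 5 = -8$)
$S{\left(s,v \right)} = 1 + s v$ ($S{\left(s,v \right)} = s v + 1 = 1 + s v$)
$j{\left(m \right)} = 0$ ($j{\left(m \right)} = 4 \cdot 0 = 0$)
$l{\left(p \right)} = 0$
$f{\left(y,G \right)} = 4 y^{2} \left(1 + 6 y\right)$ ($f{\left(y,G \right)} = 4 \left(0 + \left(1 + 6 y\right)\right) y y = 4 \left(1 + 6 y\right) y^{2} = 4 y^{2} \left(1 + 6 y\right)$)
$f{\left(178,-55 \right)} - -29116 = 178^{2} \left(4 + 24 \cdot 178\right) - -29116 = 31684 \left(4 + 4272\right) + 29116 = 31684 \cdot 4276 + 29116 = 135480784 + 29116 = 135509900$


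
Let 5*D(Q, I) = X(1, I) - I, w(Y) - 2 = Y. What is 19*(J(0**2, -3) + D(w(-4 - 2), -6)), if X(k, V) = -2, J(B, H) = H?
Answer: -209/5 ≈ -41.800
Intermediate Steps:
w(Y) = 2 + Y
D(Q, I) = -2/5 - I/5 (D(Q, I) = (-2 - I)/5 = -2/5 - I/5)
19*(J(0**2, -3) + D(w(-4 - 2), -6)) = 19*(-3 + (-2/5 - 1/5*(-6))) = 19*(-3 + (-2/5 + 6/5)) = 19*(-3 + 4/5) = 19*(-11/5) = -209/5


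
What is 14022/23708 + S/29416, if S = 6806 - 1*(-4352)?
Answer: 84625627/87174316 ≈ 0.97076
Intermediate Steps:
S = 11158 (S = 6806 + 4352 = 11158)
14022/23708 + S/29416 = 14022/23708 + 11158/29416 = 14022*(1/23708) + 11158*(1/29416) = 7011/11854 + 5579/14708 = 84625627/87174316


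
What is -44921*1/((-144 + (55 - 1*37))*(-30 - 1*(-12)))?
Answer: -44921/2268 ≈ -19.806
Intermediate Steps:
-44921*1/((-144 + (55 - 1*37))*(-30 - 1*(-12))) = -44921*1/((-144 + (55 - 37))*(-30 + 12)) = -44921*(-1/(18*(-144 + 18))) = -44921/((-18*(-126))) = -44921/2268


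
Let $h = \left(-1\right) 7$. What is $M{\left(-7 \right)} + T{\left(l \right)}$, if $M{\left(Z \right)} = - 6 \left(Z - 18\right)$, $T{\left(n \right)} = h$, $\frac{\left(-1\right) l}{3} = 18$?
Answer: $143$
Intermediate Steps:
$l = -54$ ($l = \left(-3\right) 18 = -54$)
$h = -7$
$T{\left(n \right)} = -7$
$M{\left(Z \right)} = 108 - 6 Z$ ($M{\left(Z \right)} = - 6 \left(-18 + Z\right) = 108 - 6 Z$)
$M{\left(-7 \right)} + T{\left(l \right)} = \left(108 - -42\right) - 7 = \left(108 + 42\right) - 7 = 150 - 7 = 143$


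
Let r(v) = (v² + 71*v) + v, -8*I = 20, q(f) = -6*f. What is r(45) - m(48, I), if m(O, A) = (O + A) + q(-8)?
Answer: 10343/2 ≈ 5171.5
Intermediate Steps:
I = -5/2 (I = -⅛*20 = -5/2 ≈ -2.5000)
r(v) = v² + 72*v
m(O, A) = 48 + A + O (m(O, A) = (O + A) - 6*(-8) = (A + O) + 48 = 48 + A + O)
r(45) - m(48, I) = 45*(72 + 45) - (48 - 5/2 + 48) = 45*117 - 1*187/2 = 5265 - 187/2 = 10343/2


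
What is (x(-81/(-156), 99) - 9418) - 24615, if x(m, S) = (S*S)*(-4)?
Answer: -73237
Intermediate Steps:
x(m, S) = -4*S² (x(m, S) = S²*(-4) = -4*S²)
(x(-81/(-156), 99) - 9418) - 24615 = (-4*99² - 9418) - 24615 = (-4*9801 - 9418) - 24615 = (-39204 - 9418) - 24615 = -48622 - 24615 = -73237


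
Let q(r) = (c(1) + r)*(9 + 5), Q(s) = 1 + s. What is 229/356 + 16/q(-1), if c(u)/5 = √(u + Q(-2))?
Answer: -1245/2492 ≈ -0.49960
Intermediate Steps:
c(u) = 5*√(-1 + u) (c(u) = 5*√(u + (1 - 2)) = 5*√(u - 1) = 5*√(-1 + u))
q(r) = 14*r (q(r) = (5*√(-1 + 1) + r)*(9 + 5) = (5*√0 + r)*14 = (5*0 + r)*14 = (0 + r)*14 = r*14 = 14*r)
229/356 + 16/q(-1) = 229/356 + 16/((14*(-1))) = 229*(1/356) + 16/(-14) = 229/356 + 16*(-1/14) = 229/356 - 8/7 = -1245/2492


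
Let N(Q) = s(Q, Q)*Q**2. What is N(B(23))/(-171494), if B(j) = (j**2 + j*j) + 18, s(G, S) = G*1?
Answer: -622883488/85747 ≈ -7264.2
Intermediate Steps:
s(G, S) = G
B(j) = 18 + 2*j**2 (B(j) = (j**2 + j**2) + 18 = 2*j**2 + 18 = 18 + 2*j**2)
N(Q) = Q**3 (N(Q) = Q*Q**2 = Q**3)
N(B(23))/(-171494) = (18 + 2*23**2)**3/(-171494) = (18 + 2*529)**3*(-1/171494) = (18 + 1058)**3*(-1/171494) = 1076**3*(-1/171494) = 1245766976*(-1/171494) = -622883488/85747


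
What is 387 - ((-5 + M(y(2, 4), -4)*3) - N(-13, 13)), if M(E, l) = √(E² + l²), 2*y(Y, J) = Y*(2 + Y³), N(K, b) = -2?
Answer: 390 - 6*√29 ≈ 357.69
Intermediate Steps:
y(Y, J) = Y*(2 + Y³)/2 (y(Y, J) = (Y*(2 + Y³))/2 = Y*(2 + Y³)/2)
387 - ((-5 + M(y(2, 4), -4)*3) - N(-13, 13)) = 387 - ((-5 + √((2 + (½)*2⁴)² + (-4)²)*3) - 1*(-2)) = 387 - ((-5 + √((2 + (½)*16)² + 16)*3) + 2) = 387 - ((-5 + √((2 + 8)² + 16)*3) + 2) = 387 - ((-5 + √(10² + 16)*3) + 2) = 387 - ((-5 + √(100 + 16)*3) + 2) = 387 - ((-5 + √116*3) + 2) = 387 - ((-5 + (2*√29)*3) + 2) = 387 - ((-5 + 6*√29) + 2) = 387 - (-3 + 6*√29) = 387 + (3 - 6*√29) = 390 - 6*√29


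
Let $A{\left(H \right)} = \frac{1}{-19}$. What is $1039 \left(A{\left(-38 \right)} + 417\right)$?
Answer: $\frac{8230958}{19} \approx 4.3321 \cdot 10^{5}$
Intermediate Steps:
$A{\left(H \right)} = - \frac{1}{19}$
$1039 \left(A{\left(-38 \right)} + 417\right) = 1039 \left(- \frac{1}{19} + 417\right) = 1039 \cdot \frac{7922}{19} = \frac{8230958}{19}$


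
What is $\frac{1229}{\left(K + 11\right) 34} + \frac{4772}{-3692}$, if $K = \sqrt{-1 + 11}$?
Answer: $\frac{7975655}{3483402} - \frac{1229 \sqrt{10}}{3774} \approx 1.2598$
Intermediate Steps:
$K = \sqrt{10} \approx 3.1623$
$\frac{1229}{\left(K + 11\right) 34} + \frac{4772}{-3692} = \frac{1229}{\left(\sqrt{10} + 11\right) 34} + \frac{4772}{-3692} = \frac{1229}{\left(11 + \sqrt{10}\right) 34} + 4772 \left(- \frac{1}{3692}\right) = \frac{1229}{374 + 34 \sqrt{10}} - \frac{1193}{923} = - \frac{1193}{923} + \frac{1229}{374 + 34 \sqrt{10}}$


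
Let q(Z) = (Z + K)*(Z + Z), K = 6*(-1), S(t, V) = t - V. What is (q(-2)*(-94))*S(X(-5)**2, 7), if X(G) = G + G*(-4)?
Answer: -655744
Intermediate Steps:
X(G) = -3*G (X(G) = G - 4*G = -3*G)
K = -6
q(Z) = 2*Z*(-6 + Z) (q(Z) = (Z - 6)*(Z + Z) = (-6 + Z)*(2*Z) = 2*Z*(-6 + Z))
(q(-2)*(-94))*S(X(-5)**2, 7) = ((2*(-2)*(-6 - 2))*(-94))*((-3*(-5))**2 - 1*7) = ((2*(-2)*(-8))*(-94))*(15**2 - 7) = (32*(-94))*(225 - 7) = -3008*218 = -655744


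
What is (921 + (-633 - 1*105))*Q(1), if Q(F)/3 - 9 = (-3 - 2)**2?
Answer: 18666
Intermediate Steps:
Q(F) = 102 (Q(F) = 27 + 3*(-3 - 2)**2 = 27 + 3*(-5)**2 = 27 + 3*25 = 27 + 75 = 102)
(921 + (-633 - 1*105))*Q(1) = (921 + (-633 - 1*105))*102 = (921 + (-633 - 105))*102 = (921 - 738)*102 = 183*102 = 18666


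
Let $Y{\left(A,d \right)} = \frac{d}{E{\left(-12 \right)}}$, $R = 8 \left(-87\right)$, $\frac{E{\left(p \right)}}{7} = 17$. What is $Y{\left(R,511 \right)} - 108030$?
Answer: $- \frac{1836437}{17} \approx -1.0803 \cdot 10^{5}$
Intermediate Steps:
$E{\left(p \right)} = 119$ ($E{\left(p \right)} = 7 \cdot 17 = 119$)
$R = -696$
$Y{\left(A,d \right)} = \frac{d}{119}$
$Y{\left(R,511 \right)} - 108030 = \frac{1}{119} \cdot 511 - 108030 = \frac{73}{17} - 108030 = - \frac{1836437}{17}$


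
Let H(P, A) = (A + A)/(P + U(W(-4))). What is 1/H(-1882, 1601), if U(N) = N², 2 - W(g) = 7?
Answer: -1857/3202 ≈ -0.57995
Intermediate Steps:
W(g) = -5 (W(g) = 2 - 1*7 = 2 - 7 = -5)
H(P, A) = 2*A/(25 + P) (H(P, A) = (A + A)/(P + (-5)²) = (2*A)/(P + 25) = (2*A)/(25 + P) = 2*A/(25 + P))
1/H(-1882, 1601) = 1/(2*1601/(25 - 1882)) = 1/(2*1601/(-1857)) = 1/(2*1601*(-1/1857)) = 1/(-3202/1857) = -1857/3202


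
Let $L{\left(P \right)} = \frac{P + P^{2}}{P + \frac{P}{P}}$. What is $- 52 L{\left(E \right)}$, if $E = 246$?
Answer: $-12792$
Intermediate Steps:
$L{\left(P \right)} = \frac{P + P^{2}}{1 + P}$ ($L{\left(P \right)} = \frac{P + P^{2}}{P + 1} = \frac{P + P^{2}}{1 + P}$)
$- 52 L{\left(E \right)} = \left(-52\right) 246 = -12792$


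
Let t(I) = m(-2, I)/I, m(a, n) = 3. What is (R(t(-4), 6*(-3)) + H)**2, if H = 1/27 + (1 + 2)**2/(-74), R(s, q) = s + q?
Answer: 5664519169/15968016 ≈ 354.74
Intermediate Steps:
t(I) = 3/I
R(s, q) = q + s
H = -169/1998 (H = 1*(1/27) + 3**2*(-1/74) = 1/27 + 9*(-1/74) = 1/27 - 9/74 = -169/1998 ≈ -0.084585)
(R(t(-4), 6*(-3)) + H)**2 = ((6*(-3) + 3/(-4)) - 169/1998)**2 = ((-18 + 3*(-1/4)) - 169/1998)**2 = ((-18 - 3/4) - 169/1998)**2 = (-75/4 - 169/1998)**2 = (-75263/3996)**2 = 5664519169/15968016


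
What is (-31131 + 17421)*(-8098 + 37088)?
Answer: -397452900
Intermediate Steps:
(-31131 + 17421)*(-8098 + 37088) = -13710*28990 = -397452900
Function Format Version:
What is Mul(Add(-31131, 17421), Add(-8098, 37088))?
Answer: -397452900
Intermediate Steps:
Mul(Add(-31131, 17421), Add(-8098, 37088)) = Mul(-13710, 28990) = -397452900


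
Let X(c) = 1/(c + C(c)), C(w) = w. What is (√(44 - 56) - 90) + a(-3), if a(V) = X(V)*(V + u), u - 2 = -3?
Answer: -268/3 + 2*I*√3 ≈ -89.333 + 3.4641*I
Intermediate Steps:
u = -1 (u = 2 - 3 = -1)
X(c) = 1/(2*c) (X(c) = 1/(c + c) = 1/(2*c))
a(V) = (-1 + V)/(2*V) (a(V) = (1/(2*V))*(V - 1) = (1/(2*V))*(-1 + V) = (-1 + V)/(2*V))
(√(44 - 56) - 90) + a(-3) = (√(44 - 56) - 90) + (½)*(-1 - 3)/(-3) = (√(-12) - 90) + (½)*(-⅓)*(-4) = (2*I*√3 - 90) + ⅔ = (-90 + 2*I*√3) + ⅔ = -268/3 + 2*I*√3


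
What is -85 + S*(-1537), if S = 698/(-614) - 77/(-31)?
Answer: -20513285/9517 ≈ -2155.4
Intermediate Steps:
S = 12820/9517 (S = 698*(-1/614) - 77*(-1/31) = -349/307 + 77/31 = 12820/9517 ≈ 1.3471)
-85 + S*(-1537) = -85 + (12820/9517)*(-1537) = -85 - 19704340/9517 = -20513285/9517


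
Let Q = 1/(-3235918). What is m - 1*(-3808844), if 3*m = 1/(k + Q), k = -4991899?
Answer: 184577065809898968638/48460127484849 ≈ 3.8088e+6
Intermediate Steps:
Q = -1/3235918 ≈ -3.0903e-7
m = -3235918/48460127484849 (m = 1/(3*(-4991899 - 1/3235918)) = 1/(3*(-16153375828283/3235918)) = (⅓)*(-3235918/16153375828283) = -3235918/48460127484849 ≈ -6.6775e-8)
m - 1*(-3808844) = -3235918/48460127484849 - 1*(-3808844) = -3235918/48460127484849 + 3808844 = 184577065809898968638/48460127484849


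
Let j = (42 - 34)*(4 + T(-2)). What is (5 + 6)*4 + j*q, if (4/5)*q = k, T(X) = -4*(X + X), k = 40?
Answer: 8044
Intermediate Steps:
T(X) = -8*X
q = 50 (q = (5/4)*40 = 50)
j = 160 (j = (42 - 34)*(4 - 8*(-2)) = 8*(4 + 16) = 8*20 = 160)
(5 + 6)*4 + j*q = (5 + 6)*4 + 160*50 = 11*4 + 8000 = 44 + 8000 = 8044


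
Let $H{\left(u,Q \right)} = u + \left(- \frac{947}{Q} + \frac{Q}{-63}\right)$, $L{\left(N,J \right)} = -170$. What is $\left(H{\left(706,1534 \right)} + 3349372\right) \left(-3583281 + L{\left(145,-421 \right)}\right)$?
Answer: $- \frac{1160163135780188809}{96642} \approx -1.2005 \cdot 10^{13}$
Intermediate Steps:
$H{\left(u,Q \right)} = u - \frac{947}{Q} - \frac{Q}{63}$ ($H{\left(u,Q \right)} = u + \left(- \frac{947}{Q} + Q \left(- \frac{1}{63}\right)\right) = u - \left(\frac{947}{Q} + \frac{Q}{63}\right) = u - \frac{947}{Q} - \frac{Q}{63}$)
$\left(H{\left(706,1534 \right)} + 3349372\right) \left(-3583281 + L{\left(145,-421 \right)}\right) = \left(\left(706 - \frac{947}{1534} - \frac{1534}{63}\right) + 3349372\right) \left(-3583281 - 170\right) = \left(\left(706 - \frac{947}{1534} - \frac{1534}{63}\right) + 3349372\right) \left(-3583451\right) = \left(\frac{65816435}{96642} + 3349372\right) \left(-3583451\right) = \frac{323755825259}{96642} \left(-3583451\right) = - \frac{1160163135780188809}{96642}$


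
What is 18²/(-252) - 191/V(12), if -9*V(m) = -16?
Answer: -12177/112 ≈ -108.72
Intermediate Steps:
V(m) = 16/9 (V(m) = -⅑*(-16) = 16/9)
18²/(-252) - 191/V(12) = 18²/(-252) - 191/16/9 = 324*(-1/252) - 191*9/16 = -9/7 - 1719/16 = -12177/112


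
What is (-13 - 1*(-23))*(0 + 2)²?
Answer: 40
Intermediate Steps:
(-13 - 1*(-23))*(0 + 2)² = (-13 + 23)*2² = 10*4 = 40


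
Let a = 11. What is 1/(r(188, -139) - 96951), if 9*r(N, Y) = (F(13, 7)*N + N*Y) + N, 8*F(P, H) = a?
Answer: -18/1796489 ≈ -1.0020e-5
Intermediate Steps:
F(P, H) = 11/8 (F(P, H) = (1/8)*11 = 11/8)
r(N, Y) = 19*N/72 + N*Y/9 (r(N, Y) = ((11*N/8 + N*Y) + N)/9 = (19*N/8 + N*Y)/9 = 19*N/72 + N*Y/9)
1/(r(188, -139) - 96951) = 1/((1/72)*188*(19 + 8*(-139)) - 96951) = 1/((1/72)*188*(19 - 1112) - 96951) = 1/((1/72)*188*(-1093) - 96951) = 1/(-51371/18 - 96951) = 1/(-1796489/18) = -18/1796489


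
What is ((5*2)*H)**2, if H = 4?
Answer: 1600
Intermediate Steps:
((5*2)*H)**2 = ((5*2)*4)**2 = (10*4)**2 = 40**2 = 1600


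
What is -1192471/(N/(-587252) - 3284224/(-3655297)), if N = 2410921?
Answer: 2559734964225228524/6883965186089 ≈ 3.7184e+5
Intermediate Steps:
-1192471/(N/(-587252) - 3284224/(-3655297)) = -1192471/(2410921/(-587252) - 3284224/(-3655297)) = -1192471/(2410921*(-1/587252) - 3284224*(-1/3655297)) = -1192471/(-2410921/587252 + 3284224/3655297) = -1192471/(-6883965186089/2146580473844) = -1192471*(-2146580473844/6883965186089) = 2559734964225228524/6883965186089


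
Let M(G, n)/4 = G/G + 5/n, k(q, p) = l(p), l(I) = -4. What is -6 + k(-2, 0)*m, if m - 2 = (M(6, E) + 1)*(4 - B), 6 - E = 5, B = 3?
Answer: -114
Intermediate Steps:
k(q, p) = -4
E = 1 (E = 6 - 1*5 = 6 - 5 = 1)
M(G, n) = 4 + 20/n (M(G, n) = 4*(G/G + 5/n) = 4*(1 + 5/n) = 4 + 20/n)
m = 27 (m = 2 + ((4 + 20/1) + 1)*(4 - 1*3) = 2 + ((4 + 20*1) + 1)*(4 - 3) = 2 + ((4 + 20) + 1)*1 = 2 + (24 + 1)*1 = 2 + 25*1 = 2 + 25 = 27)
-6 + k(-2, 0)*m = -6 - 4*27 = -6 - 108 = -114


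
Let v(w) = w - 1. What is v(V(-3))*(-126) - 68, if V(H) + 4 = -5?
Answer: 1192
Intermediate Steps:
V(H) = -9 (V(H) = -4 - 5 = -9)
v(w) = -1 + w
v(V(-3))*(-126) - 68 = (-1 - 9)*(-126) - 68 = -10*(-126) - 68 = 1260 - 68 = 1192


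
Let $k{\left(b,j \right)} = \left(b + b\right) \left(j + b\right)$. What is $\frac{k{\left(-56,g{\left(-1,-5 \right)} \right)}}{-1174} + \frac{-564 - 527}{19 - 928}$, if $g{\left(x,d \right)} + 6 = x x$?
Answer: $- \frac{2464727}{533583} \approx -4.6192$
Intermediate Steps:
$g{\left(x,d \right)} = -6 + x^{2}$ ($g{\left(x,d \right)} = -6 + x x = -6 + x^{2}$)
$k{\left(b,j \right)} = 2 b \left(b + j\right)$
$\frac{k{\left(-56,g{\left(-1,-5 \right)} \right)}}{-1174} + \frac{-564 - 527}{19 - 928} = \frac{2 \left(-56\right) \left(-56 - \left(6 - \left(-1\right)^{2}\right)\right)}{-1174} + \frac{-564 - 527}{19 - 928} = 2 \left(-56\right) \left(-56 + \left(-6 + 1\right)\right) \left(- \frac{1}{1174}\right) - \frac{1091}{19 - 928} = 2 \left(-56\right) \left(-56 - 5\right) \left(- \frac{1}{1174}\right) - \frac{1091}{-909} = 2 \left(-56\right) \left(-61\right) \left(- \frac{1}{1174}\right) - - \frac{1091}{909} = 6832 \left(- \frac{1}{1174}\right) + \frac{1091}{909} = - \frac{3416}{587} + \frac{1091}{909} = - \frac{2464727}{533583}$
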